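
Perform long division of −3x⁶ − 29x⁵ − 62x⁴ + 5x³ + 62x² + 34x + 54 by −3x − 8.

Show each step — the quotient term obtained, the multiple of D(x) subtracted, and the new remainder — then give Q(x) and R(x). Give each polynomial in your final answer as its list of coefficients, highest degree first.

Q = [1, 7, 2, -7, -2, -6]; R = [6]

Step 1: lead(−3x⁶ − 29x⁵ − 62x⁴ + 5x³ + 62x² + 34x + 54) ÷ lead(D) = −3x⁶ ÷ −3x = x⁵. Subtract (x⁵)·D = −3x⁶ − 8x⁵. Remainder: −21x⁵ − 62x⁴ + 5x³ + 62x² + 34x + 54.
Step 2: lead(−21x⁵ − 62x⁴ + 5x³ + 62x² + 34x + 54) ÷ lead(D) = −21x⁵ ÷ −3x = 7x⁴. Subtract (7x⁴)·D = −21x⁵ − 56x⁴. Remainder: −6x⁴ + 5x³ + 62x² + 34x + 54.
Step 3: lead(−6x⁴ + 5x³ + 62x² + 34x + 54) ÷ lead(D) = −6x⁴ ÷ −3x = 2x³. Subtract (2x³)·D = −6x⁴ − 16x³. Remainder: 21x³ + 62x² + 34x + 54.
Step 4: lead(21x³ + 62x² + 34x + 54) ÷ lead(D) = 21x³ ÷ −3x = −7x². Subtract (−7x²)·D = 21x³ + 56x². Remainder: 6x² + 34x + 54.
Step 5: lead(6x² + 34x + 54) ÷ lead(D) = 6x² ÷ −3x = −2x. Subtract (−2x)·D = 6x² + 16x. Remainder: 18x + 54.
Step 6: lead(18x + 54) ÷ lead(D) = 18x ÷ −3x = −6. Subtract (−6)·D = 18x + 48. Remainder: 6.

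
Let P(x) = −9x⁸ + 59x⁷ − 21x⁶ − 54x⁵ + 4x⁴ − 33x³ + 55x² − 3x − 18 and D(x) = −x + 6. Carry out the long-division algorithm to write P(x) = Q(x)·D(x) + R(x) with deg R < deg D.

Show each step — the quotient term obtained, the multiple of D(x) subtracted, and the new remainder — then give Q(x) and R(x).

Step 1: lead(−9x⁸ + 59x⁷ − 21x⁶ − 54x⁵ + 4x⁴ − 33x³ + 55x² − 3x − 18) ÷ lead(D) = −9x⁸ ÷ −x = 9x⁷. Subtract (9x⁷)·D = −9x⁸ + 54x⁷. Remainder: 5x⁷ − 21x⁶ − 54x⁵ + 4x⁴ − 33x³ + 55x² − 3x − 18.
Step 2: lead(5x⁷ − 21x⁶ − 54x⁵ + 4x⁴ − 33x³ + 55x² − 3x − 18) ÷ lead(D) = 5x⁷ ÷ −x = −5x⁶. Subtract (−5x⁶)·D = 5x⁷ − 30x⁶. Remainder: 9x⁶ − 54x⁵ + 4x⁴ − 33x³ + 55x² − 3x − 18.
Step 3: lead(9x⁶ − 54x⁵ + 4x⁴ − 33x³ + 55x² − 3x − 18) ÷ lead(D) = 9x⁶ ÷ −x = −9x⁵. Subtract (−9x⁵)·D = 9x⁶ − 54x⁵. Remainder: 4x⁴ − 33x³ + 55x² − 3x − 18.
Step 4: lead(4x⁴ − 33x³ + 55x² − 3x − 18) ÷ lead(D) = 4x⁴ ÷ −x = −4x³. Subtract (−4x³)·D = 4x⁴ − 24x³. Remainder: −9x³ + 55x² − 3x − 18.
Step 5: lead(−9x³ + 55x² − 3x − 18) ÷ lead(D) = −9x³ ÷ −x = 9x². Subtract (9x²)·D = −9x³ + 54x². Remainder: x² − 3x − 18.
Step 6: lead(x² − 3x − 18) ÷ lead(D) = x² ÷ −x = −x. Subtract (−x)·D = x² − 6x. Remainder: 3x − 18.
Step 7: lead(3x − 18) ÷ lead(D) = 3x ÷ −x = −3. Subtract (−3)·D = 3x − 18. Remainder: 0.

Q(x) = 9x⁷ − 5x⁶ − 9x⁵ − 4x³ + 9x² − x − 3; R(x) = 0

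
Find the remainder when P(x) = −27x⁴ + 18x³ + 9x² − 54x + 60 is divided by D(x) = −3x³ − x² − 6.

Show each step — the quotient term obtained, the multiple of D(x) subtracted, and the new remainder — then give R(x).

Step 1: lead(−27x⁴ + 18x³ + 9x² − 54x + 60) ÷ lead(D) = −27x⁴ ÷ −3x³ = 9x. Subtract (9x)·D = −27x⁴ − 9x³ − 54x. Remainder: 27x³ + 9x² + 60.
Step 2: lead(27x³ + 9x² + 60) ÷ lead(D) = 27x³ ÷ −3x³ = −9. Subtract (−9)·D = 27x³ + 9x² + 54. Remainder: 6.

R(x) = 6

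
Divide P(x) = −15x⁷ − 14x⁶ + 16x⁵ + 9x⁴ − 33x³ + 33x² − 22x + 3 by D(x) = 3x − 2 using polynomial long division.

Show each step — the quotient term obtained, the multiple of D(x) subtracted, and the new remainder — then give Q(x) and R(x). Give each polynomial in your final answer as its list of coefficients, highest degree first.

Q = [-5, -8, 0, 3, -9, 5, -4]; R = [-5]

Step 1: lead(−15x⁷ − 14x⁶ + 16x⁵ + 9x⁴ − 33x³ + 33x² − 22x + 3) ÷ lead(D) = −15x⁷ ÷ 3x = −5x⁶. Subtract (−5x⁶)·D = −15x⁷ + 10x⁶. Remainder: −24x⁶ + 16x⁵ + 9x⁴ − 33x³ + 33x² − 22x + 3.
Step 2: lead(−24x⁶ + 16x⁵ + 9x⁴ − 33x³ + 33x² − 22x + 3) ÷ lead(D) = −24x⁶ ÷ 3x = −8x⁵. Subtract (−8x⁵)·D = −24x⁶ + 16x⁵. Remainder: 9x⁴ − 33x³ + 33x² − 22x + 3.
Step 3: lead(9x⁴ − 33x³ + 33x² − 22x + 3) ÷ lead(D) = 9x⁴ ÷ 3x = 3x³. Subtract (3x³)·D = 9x⁴ − 6x³. Remainder: −27x³ + 33x² − 22x + 3.
Step 4: lead(−27x³ + 33x² − 22x + 3) ÷ lead(D) = −27x³ ÷ 3x = −9x². Subtract (−9x²)·D = −27x³ + 18x². Remainder: 15x² − 22x + 3.
Step 5: lead(15x² − 22x + 3) ÷ lead(D) = 15x² ÷ 3x = 5x. Subtract (5x)·D = 15x² − 10x. Remainder: −12x + 3.
Step 6: lead(−12x + 3) ÷ lead(D) = −12x ÷ 3x = −4. Subtract (−4)·D = −12x + 8. Remainder: −5.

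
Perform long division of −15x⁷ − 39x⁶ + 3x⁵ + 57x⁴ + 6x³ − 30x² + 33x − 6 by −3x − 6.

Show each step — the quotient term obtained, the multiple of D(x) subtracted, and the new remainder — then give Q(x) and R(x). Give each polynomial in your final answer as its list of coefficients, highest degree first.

Step 1: lead(−15x⁷ − 39x⁶ + 3x⁵ + 57x⁴ + 6x³ − 30x² + 33x − 6) ÷ lead(D) = −15x⁷ ÷ −3x = 5x⁶. Subtract (5x⁶)·D = −15x⁷ − 30x⁶. Remainder: −9x⁶ + 3x⁵ + 57x⁴ + 6x³ − 30x² + 33x − 6.
Step 2: lead(−9x⁶ + 3x⁵ + 57x⁴ + 6x³ − 30x² + 33x − 6) ÷ lead(D) = −9x⁶ ÷ −3x = 3x⁵. Subtract (3x⁵)·D = −9x⁶ − 18x⁵. Remainder: 21x⁵ + 57x⁴ + 6x³ − 30x² + 33x − 6.
Step 3: lead(21x⁵ + 57x⁴ + 6x³ − 30x² + 33x − 6) ÷ lead(D) = 21x⁵ ÷ −3x = −7x⁴. Subtract (−7x⁴)·D = 21x⁵ + 42x⁴. Remainder: 15x⁴ + 6x³ − 30x² + 33x − 6.
Step 4: lead(15x⁴ + 6x³ − 30x² + 33x − 6) ÷ lead(D) = 15x⁴ ÷ −3x = −5x³. Subtract (−5x³)·D = 15x⁴ + 30x³. Remainder: −24x³ − 30x² + 33x − 6.
Step 5: lead(−24x³ − 30x² + 33x − 6) ÷ lead(D) = −24x³ ÷ −3x = 8x². Subtract (8x²)·D = −24x³ − 48x². Remainder: 18x² + 33x − 6.
Step 6: lead(18x² + 33x − 6) ÷ lead(D) = 18x² ÷ −3x = −6x. Subtract (−6x)·D = 18x² + 36x. Remainder: −3x − 6.
Step 7: lead(−3x − 6) ÷ lead(D) = −3x ÷ −3x = 1. Subtract (1)·D = −3x − 6. Remainder: 0.

Q = [5, 3, -7, -5, 8, -6, 1]; R = [0]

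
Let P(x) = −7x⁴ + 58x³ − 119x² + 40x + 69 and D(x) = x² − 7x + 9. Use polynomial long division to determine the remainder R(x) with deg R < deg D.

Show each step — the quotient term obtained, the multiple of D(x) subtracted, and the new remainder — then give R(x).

Step 1: lead(−7x⁴ + 58x³ − 119x² + 40x + 69) ÷ lead(D) = −7x⁴ ÷ x² = −7x². Subtract (−7x²)·D = −7x⁴ + 49x³ − 63x². Remainder: 9x³ − 56x² + 40x + 69.
Step 2: lead(9x³ − 56x² + 40x + 69) ÷ lead(D) = 9x³ ÷ x² = 9x. Subtract (9x)·D = 9x³ − 63x² + 81x. Remainder: 7x² − 41x + 69.
Step 3: lead(7x² − 41x + 69) ÷ lead(D) = 7x² ÷ x² = 7. Subtract (7)·D = 7x² − 49x + 63. Remainder: 8x + 6.

R(x) = 8x + 6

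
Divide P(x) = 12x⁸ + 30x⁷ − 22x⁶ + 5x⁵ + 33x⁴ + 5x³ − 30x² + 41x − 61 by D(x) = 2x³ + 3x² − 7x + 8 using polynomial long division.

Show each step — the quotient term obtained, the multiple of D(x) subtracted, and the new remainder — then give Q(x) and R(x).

Step 1: lead(12x⁸ + 30x⁷ − 22x⁶ + 5x⁵ + 33x⁴ + 5x³ − 30x² + 41x − 61) ÷ lead(D) = 12x⁸ ÷ 2x³ = 6x⁵. Subtract (6x⁵)·D = 12x⁸ + 18x⁷ − 42x⁶ + 48x⁵. Remainder: 12x⁷ + 20x⁶ − 43x⁵ + 33x⁴ + 5x³ − 30x² + 41x − 61.
Step 2: lead(12x⁷ + 20x⁶ − 43x⁵ + 33x⁴ + 5x³ − 30x² + 41x − 61) ÷ lead(D) = 12x⁷ ÷ 2x³ = 6x⁴. Subtract (6x⁴)·D = 12x⁷ + 18x⁶ − 42x⁵ + 48x⁴. Remainder: 2x⁶ − x⁵ − 15x⁴ + 5x³ − 30x² + 41x − 61.
Step 3: lead(2x⁶ − x⁵ − 15x⁴ + 5x³ − 30x² + 41x − 61) ÷ lead(D) = 2x⁶ ÷ 2x³ = x³. Subtract (x³)·D = 2x⁶ + 3x⁵ − 7x⁴ + 8x³. Remainder: −4x⁵ − 8x⁴ − 3x³ − 30x² + 41x − 61.
Step 4: lead(−4x⁵ − 8x⁴ − 3x³ − 30x² + 41x − 61) ÷ lead(D) = −4x⁵ ÷ 2x³ = −2x². Subtract (−2x²)·D = −4x⁵ − 6x⁴ + 14x³ − 16x². Remainder: −2x⁴ − 17x³ − 14x² + 41x − 61.
Step 5: lead(−2x⁴ − 17x³ − 14x² + 41x − 61) ÷ lead(D) = −2x⁴ ÷ 2x³ = −x. Subtract (−x)·D = −2x⁴ − 3x³ + 7x² − 8x. Remainder: −14x³ − 21x² + 49x − 61.
Step 6: lead(−14x³ − 21x² + 49x − 61) ÷ lead(D) = −14x³ ÷ 2x³ = −7. Subtract (−7)·D = −14x³ − 21x² + 49x − 56. Remainder: −5.

Q(x) = 6x⁵ + 6x⁴ + x³ − 2x² − x − 7; R(x) = −5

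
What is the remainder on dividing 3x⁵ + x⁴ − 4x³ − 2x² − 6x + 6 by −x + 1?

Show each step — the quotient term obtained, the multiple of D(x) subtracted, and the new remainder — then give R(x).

Step 1: lead(3x⁵ + x⁴ − 4x³ − 2x² − 6x + 6) ÷ lead(D) = 3x⁵ ÷ −x = −3x⁴. Subtract (−3x⁴)·D = 3x⁵ − 3x⁴. Remainder: 4x⁴ − 4x³ − 2x² − 6x + 6.
Step 2: lead(4x⁴ − 4x³ − 2x² − 6x + 6) ÷ lead(D) = 4x⁴ ÷ −x = −4x³. Subtract (−4x³)·D = 4x⁴ − 4x³. Remainder: −2x² − 6x + 6.
Step 3: lead(−2x² − 6x + 6) ÷ lead(D) = −2x² ÷ −x = 2x. Subtract (2x)·D = −2x² + 2x. Remainder: −8x + 6.
Step 4: lead(−8x + 6) ÷ lead(D) = −8x ÷ −x = 8. Subtract (8)·D = −8x + 8. Remainder: −2.

R(x) = −2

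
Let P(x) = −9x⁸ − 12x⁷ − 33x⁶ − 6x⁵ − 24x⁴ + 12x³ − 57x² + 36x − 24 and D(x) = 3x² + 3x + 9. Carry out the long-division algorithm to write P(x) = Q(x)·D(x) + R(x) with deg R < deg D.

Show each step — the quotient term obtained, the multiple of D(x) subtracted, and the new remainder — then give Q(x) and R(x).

Step 1: lead(−9x⁸ − 12x⁷ − 33x⁶ − 6x⁵ − 24x⁴ + 12x³ − 57x² + 36x − 24) ÷ lead(D) = −9x⁸ ÷ 3x² = −3x⁶. Subtract (−3x⁶)·D = −9x⁸ − 9x⁷ − 27x⁶. Remainder: −3x⁷ − 6x⁶ − 6x⁵ − 24x⁴ + 12x³ − 57x² + 36x − 24.
Step 2: lead(−3x⁷ − 6x⁶ − 6x⁵ − 24x⁴ + 12x³ − 57x² + 36x − 24) ÷ lead(D) = −3x⁷ ÷ 3x² = −x⁵. Subtract (−x⁵)·D = −3x⁷ − 3x⁶ − 9x⁵. Remainder: −3x⁶ + 3x⁵ − 24x⁴ + 12x³ − 57x² + 36x − 24.
Step 3: lead(−3x⁶ + 3x⁵ − 24x⁴ + 12x³ − 57x² + 36x − 24) ÷ lead(D) = −3x⁶ ÷ 3x² = −x⁴. Subtract (−x⁴)·D = −3x⁶ − 3x⁵ − 9x⁴. Remainder: 6x⁵ − 15x⁴ + 12x³ − 57x² + 36x − 24.
Step 4: lead(6x⁵ − 15x⁴ + 12x³ − 57x² + 36x − 24) ÷ lead(D) = 6x⁵ ÷ 3x² = 2x³. Subtract (2x³)·D = 6x⁵ + 6x⁴ + 18x³. Remainder: −21x⁴ − 6x³ − 57x² + 36x − 24.
Step 5: lead(−21x⁴ − 6x³ − 57x² + 36x − 24) ÷ lead(D) = −21x⁴ ÷ 3x² = −7x². Subtract (−7x²)·D = −21x⁴ − 21x³ − 63x². Remainder: 15x³ + 6x² + 36x − 24.
Step 6: lead(15x³ + 6x² + 36x − 24) ÷ lead(D) = 15x³ ÷ 3x² = 5x. Subtract (5x)·D = 15x³ + 15x² + 45x. Remainder: −9x² − 9x − 24.
Step 7: lead(−9x² − 9x − 24) ÷ lead(D) = −9x² ÷ 3x² = −3. Subtract (−3)·D = −9x² − 9x − 27. Remainder: 3.

Q(x) = −3x⁶ − x⁵ − x⁴ + 2x³ − 7x² + 5x − 3; R(x) = 3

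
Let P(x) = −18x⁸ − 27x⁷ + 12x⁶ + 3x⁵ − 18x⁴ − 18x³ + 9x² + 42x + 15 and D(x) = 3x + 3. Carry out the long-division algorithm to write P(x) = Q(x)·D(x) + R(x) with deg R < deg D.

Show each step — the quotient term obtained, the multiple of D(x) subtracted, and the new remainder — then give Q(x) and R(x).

Q(x) = −6x⁷ − 3x⁶ + 7x⁵ − 6x⁴ − 6x² + 9x + 5; R(x) = 0

Step 1: lead(−18x⁸ − 27x⁷ + 12x⁶ + 3x⁵ − 18x⁴ − 18x³ + 9x² + 42x + 15) ÷ lead(D) = −18x⁸ ÷ 3x = −6x⁷. Subtract (−6x⁷)·D = −18x⁸ − 18x⁷. Remainder: −9x⁷ + 12x⁶ + 3x⁵ − 18x⁴ − 18x³ + 9x² + 42x + 15.
Step 2: lead(−9x⁷ + 12x⁶ + 3x⁵ − 18x⁴ − 18x³ + 9x² + 42x + 15) ÷ lead(D) = −9x⁷ ÷ 3x = −3x⁶. Subtract (−3x⁶)·D = −9x⁷ − 9x⁶. Remainder: 21x⁶ + 3x⁵ − 18x⁴ − 18x³ + 9x² + 42x + 15.
Step 3: lead(21x⁶ + 3x⁵ − 18x⁴ − 18x³ + 9x² + 42x + 15) ÷ lead(D) = 21x⁶ ÷ 3x = 7x⁵. Subtract (7x⁵)·D = 21x⁶ + 21x⁵. Remainder: −18x⁵ − 18x⁴ − 18x³ + 9x² + 42x + 15.
Step 4: lead(−18x⁵ − 18x⁴ − 18x³ + 9x² + 42x + 15) ÷ lead(D) = −18x⁵ ÷ 3x = −6x⁴. Subtract (−6x⁴)·D = −18x⁵ − 18x⁴. Remainder: −18x³ + 9x² + 42x + 15.
Step 5: lead(−18x³ + 9x² + 42x + 15) ÷ lead(D) = −18x³ ÷ 3x = −6x². Subtract (−6x²)·D = −18x³ − 18x². Remainder: 27x² + 42x + 15.
Step 6: lead(27x² + 42x + 15) ÷ lead(D) = 27x² ÷ 3x = 9x. Subtract (9x)·D = 27x² + 27x. Remainder: 15x + 15.
Step 7: lead(15x + 15) ÷ lead(D) = 15x ÷ 3x = 5. Subtract (5)·D = 15x + 15. Remainder: 0.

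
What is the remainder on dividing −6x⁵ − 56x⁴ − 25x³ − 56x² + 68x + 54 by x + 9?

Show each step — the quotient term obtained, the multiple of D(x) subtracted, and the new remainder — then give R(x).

Step 1: lead(−6x⁵ − 56x⁴ − 25x³ − 56x² + 68x + 54) ÷ lead(D) = −6x⁵ ÷ x = −6x⁴. Subtract (−6x⁴)·D = −6x⁵ − 54x⁴. Remainder: −2x⁴ − 25x³ − 56x² + 68x + 54.
Step 2: lead(−2x⁴ − 25x³ − 56x² + 68x + 54) ÷ lead(D) = −2x⁴ ÷ x = −2x³. Subtract (−2x³)·D = −2x⁴ − 18x³. Remainder: −7x³ − 56x² + 68x + 54.
Step 3: lead(−7x³ − 56x² + 68x + 54) ÷ lead(D) = −7x³ ÷ x = −7x². Subtract (−7x²)·D = −7x³ − 63x². Remainder: 7x² + 68x + 54.
Step 4: lead(7x² + 68x + 54) ÷ lead(D) = 7x² ÷ x = 7x. Subtract (7x)·D = 7x² + 63x. Remainder: 5x + 54.
Step 5: lead(5x + 54) ÷ lead(D) = 5x ÷ x = 5. Subtract (5)·D = 5x + 45. Remainder: 9.

R(x) = 9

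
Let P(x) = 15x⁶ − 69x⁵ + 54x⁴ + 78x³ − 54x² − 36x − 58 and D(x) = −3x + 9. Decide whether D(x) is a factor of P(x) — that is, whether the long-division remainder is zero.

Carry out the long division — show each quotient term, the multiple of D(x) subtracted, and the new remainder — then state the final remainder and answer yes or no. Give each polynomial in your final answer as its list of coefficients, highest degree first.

R = [-4], so D(x) is not a factor of P(x). no

Step 1: lead(15x⁶ − 69x⁵ + 54x⁴ + 78x³ − 54x² − 36x − 58) ÷ lead(D) = 15x⁶ ÷ −3x = −5x⁵. Subtract (−5x⁵)·D = 15x⁶ − 45x⁵. Remainder: −24x⁵ + 54x⁴ + 78x³ − 54x² − 36x − 58.
Step 2: lead(−24x⁵ + 54x⁴ + 78x³ − 54x² − 36x − 58) ÷ lead(D) = −24x⁵ ÷ −3x = 8x⁴. Subtract (8x⁴)·D = −24x⁵ + 72x⁴. Remainder: −18x⁴ + 78x³ − 54x² − 36x − 58.
Step 3: lead(−18x⁴ + 78x³ − 54x² − 36x − 58) ÷ lead(D) = −18x⁴ ÷ −3x = 6x³. Subtract (6x³)·D = −18x⁴ + 54x³. Remainder: 24x³ − 54x² − 36x − 58.
Step 4: lead(24x³ − 54x² − 36x − 58) ÷ lead(D) = 24x³ ÷ −3x = −8x². Subtract (−8x²)·D = 24x³ − 72x². Remainder: 18x² − 36x − 58.
Step 5: lead(18x² − 36x − 58) ÷ lead(D) = 18x² ÷ −3x = −6x. Subtract (−6x)·D = 18x² − 54x. Remainder: 18x − 58.
Step 6: lead(18x − 58) ÷ lead(D) = 18x ÷ −3x = −6. Subtract (−6)·D = 18x − 54. Remainder: −4.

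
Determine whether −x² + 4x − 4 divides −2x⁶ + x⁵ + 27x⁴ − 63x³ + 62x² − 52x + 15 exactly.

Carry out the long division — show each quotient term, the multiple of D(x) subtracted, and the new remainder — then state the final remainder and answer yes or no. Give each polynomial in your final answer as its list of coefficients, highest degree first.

R = [-9], so D(x) is not a factor of P(x). no

Step 1: lead(−2x⁶ + x⁵ + 27x⁴ − 63x³ + 62x² − 52x + 15) ÷ lead(D) = −2x⁶ ÷ −x² = 2x⁴. Subtract (2x⁴)·D = −2x⁶ + 8x⁵ − 8x⁴. Remainder: −7x⁵ + 35x⁴ − 63x³ + 62x² − 52x + 15.
Step 2: lead(−7x⁵ + 35x⁴ − 63x³ + 62x² − 52x + 15) ÷ lead(D) = −7x⁵ ÷ −x² = 7x³. Subtract (7x³)·D = −7x⁵ + 28x⁴ − 28x³. Remainder: 7x⁴ − 35x³ + 62x² − 52x + 15.
Step 3: lead(7x⁴ − 35x³ + 62x² − 52x + 15) ÷ lead(D) = 7x⁴ ÷ −x² = −7x². Subtract (−7x²)·D = 7x⁴ − 28x³ + 28x². Remainder: −7x³ + 34x² − 52x + 15.
Step 4: lead(−7x³ + 34x² − 52x + 15) ÷ lead(D) = −7x³ ÷ −x² = 7x. Subtract (7x)·D = −7x³ + 28x² − 28x. Remainder: 6x² − 24x + 15.
Step 5: lead(6x² − 24x + 15) ÷ lead(D) = 6x² ÷ −x² = −6. Subtract (−6)·D = 6x² − 24x + 24. Remainder: −9.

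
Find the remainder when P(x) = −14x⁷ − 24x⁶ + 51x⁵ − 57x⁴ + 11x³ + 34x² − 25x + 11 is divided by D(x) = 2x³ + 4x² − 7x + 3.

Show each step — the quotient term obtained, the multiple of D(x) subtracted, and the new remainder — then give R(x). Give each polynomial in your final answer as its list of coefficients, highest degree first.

Step 1: lead(−14x⁷ − 24x⁶ + 51x⁵ − 57x⁴ + 11x³ + 34x² − 25x + 11) ÷ lead(D) = −14x⁷ ÷ 2x³ = −7x⁴. Subtract (−7x⁴)·D = −14x⁷ − 28x⁶ + 49x⁵ − 21x⁴. Remainder: 4x⁶ + 2x⁵ − 36x⁴ + 11x³ + 34x² − 25x + 11.
Step 2: lead(4x⁶ + 2x⁵ − 36x⁴ + 11x³ + 34x² − 25x + 11) ÷ lead(D) = 4x⁶ ÷ 2x³ = 2x³. Subtract (2x³)·D = 4x⁶ + 8x⁵ − 14x⁴ + 6x³. Remainder: −6x⁵ − 22x⁴ + 5x³ + 34x² − 25x + 11.
Step 3: lead(−6x⁵ − 22x⁴ + 5x³ + 34x² − 25x + 11) ÷ lead(D) = −6x⁵ ÷ 2x³ = −3x². Subtract (−3x²)·D = −6x⁵ − 12x⁴ + 21x³ − 9x². Remainder: −10x⁴ − 16x³ + 43x² − 25x + 11.
Step 4: lead(−10x⁴ − 16x³ + 43x² − 25x + 11) ÷ lead(D) = −10x⁴ ÷ 2x³ = −5x. Subtract (−5x)·D = −10x⁴ − 20x³ + 35x² − 15x. Remainder: 4x³ + 8x² − 10x + 11.
Step 5: lead(4x³ + 8x² − 10x + 11) ÷ lead(D) = 4x³ ÷ 2x³ = 2. Subtract (2)·D = 4x³ + 8x² − 14x + 6. Remainder: 4x + 5.

R = [4, 5]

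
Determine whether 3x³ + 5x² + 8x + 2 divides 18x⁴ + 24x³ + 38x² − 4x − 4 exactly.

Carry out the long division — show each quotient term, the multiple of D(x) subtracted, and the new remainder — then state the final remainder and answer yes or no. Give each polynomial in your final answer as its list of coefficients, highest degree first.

R = [0], so D(x) is a factor of P(x). yes

Step 1: lead(18x⁴ + 24x³ + 38x² − 4x − 4) ÷ lead(D) = 18x⁴ ÷ 3x³ = 6x. Subtract (6x)·D = 18x⁴ + 30x³ + 48x² + 12x. Remainder: −6x³ − 10x² − 16x − 4.
Step 2: lead(−6x³ − 10x² − 16x − 4) ÷ lead(D) = −6x³ ÷ 3x³ = −2. Subtract (−2)·D = −6x³ − 10x² − 16x − 4. Remainder: 0.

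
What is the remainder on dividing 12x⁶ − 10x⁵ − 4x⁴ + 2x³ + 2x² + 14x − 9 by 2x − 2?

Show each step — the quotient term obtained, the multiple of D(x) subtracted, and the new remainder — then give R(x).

R(x) = 7

Step 1: lead(12x⁶ − 10x⁵ − 4x⁴ + 2x³ + 2x² + 14x − 9) ÷ lead(D) = 12x⁶ ÷ 2x = 6x⁵. Subtract (6x⁵)·D = 12x⁶ − 12x⁵. Remainder: 2x⁵ − 4x⁴ + 2x³ + 2x² + 14x − 9.
Step 2: lead(2x⁵ − 4x⁴ + 2x³ + 2x² + 14x − 9) ÷ lead(D) = 2x⁵ ÷ 2x = x⁴. Subtract (x⁴)·D = 2x⁵ − 2x⁴. Remainder: −2x⁴ + 2x³ + 2x² + 14x − 9.
Step 3: lead(−2x⁴ + 2x³ + 2x² + 14x − 9) ÷ lead(D) = −2x⁴ ÷ 2x = −x³. Subtract (−x³)·D = −2x⁴ + 2x³. Remainder: 2x² + 14x − 9.
Step 4: lead(2x² + 14x − 9) ÷ lead(D) = 2x² ÷ 2x = x. Subtract (x)·D = 2x² − 2x. Remainder: 16x − 9.
Step 5: lead(16x − 9) ÷ lead(D) = 16x ÷ 2x = 8. Subtract (8)·D = 16x − 16. Remainder: 7.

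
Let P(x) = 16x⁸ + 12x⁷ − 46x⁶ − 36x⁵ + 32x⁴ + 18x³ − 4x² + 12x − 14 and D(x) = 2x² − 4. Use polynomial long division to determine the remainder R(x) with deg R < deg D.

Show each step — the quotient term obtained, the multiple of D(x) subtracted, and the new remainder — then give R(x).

R(x) = −6

Step 1: lead(16x⁸ + 12x⁷ − 46x⁶ − 36x⁵ + 32x⁴ + 18x³ − 4x² + 12x − 14) ÷ lead(D) = 16x⁸ ÷ 2x² = 8x⁶. Subtract (8x⁶)·D = 16x⁸ − 32x⁶. Remainder: 12x⁷ − 14x⁶ − 36x⁵ + 32x⁴ + 18x³ − 4x² + 12x − 14.
Step 2: lead(12x⁷ − 14x⁶ − 36x⁵ + 32x⁴ + 18x³ − 4x² + 12x − 14) ÷ lead(D) = 12x⁷ ÷ 2x² = 6x⁵. Subtract (6x⁵)·D = 12x⁷ − 24x⁵. Remainder: −14x⁶ − 12x⁵ + 32x⁴ + 18x³ − 4x² + 12x − 14.
Step 3: lead(−14x⁶ − 12x⁵ + 32x⁴ + 18x³ − 4x² + 12x − 14) ÷ lead(D) = −14x⁶ ÷ 2x² = −7x⁴. Subtract (−7x⁴)·D = −14x⁶ + 28x⁴. Remainder: −12x⁵ + 4x⁴ + 18x³ − 4x² + 12x − 14.
Step 4: lead(−12x⁵ + 4x⁴ + 18x³ − 4x² + 12x − 14) ÷ lead(D) = −12x⁵ ÷ 2x² = −6x³. Subtract (−6x³)·D = −12x⁵ + 24x³. Remainder: 4x⁴ − 6x³ − 4x² + 12x − 14.
Step 5: lead(4x⁴ − 6x³ − 4x² + 12x − 14) ÷ lead(D) = 4x⁴ ÷ 2x² = 2x². Subtract (2x²)·D = 4x⁴ − 8x². Remainder: −6x³ + 4x² + 12x − 14.
Step 6: lead(−6x³ + 4x² + 12x − 14) ÷ lead(D) = −6x³ ÷ 2x² = −3x. Subtract (−3x)·D = −6x³ + 12x. Remainder: 4x² − 14.
Step 7: lead(4x² − 14) ÷ lead(D) = 4x² ÷ 2x² = 2. Subtract (2)·D = 4x² − 8. Remainder: −6.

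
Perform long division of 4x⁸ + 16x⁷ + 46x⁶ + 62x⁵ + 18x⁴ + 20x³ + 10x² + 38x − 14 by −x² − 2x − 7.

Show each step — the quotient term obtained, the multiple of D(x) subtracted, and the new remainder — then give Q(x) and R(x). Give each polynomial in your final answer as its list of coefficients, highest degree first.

Step 1: lead(4x⁸ + 16x⁷ + 46x⁶ + 62x⁵ + 18x⁴ + 20x³ + 10x² + 38x − 14) ÷ lead(D) = 4x⁸ ÷ −x² = −4x⁶. Subtract (−4x⁶)·D = 4x⁸ + 8x⁷ + 28x⁶. Remainder: 8x⁷ + 18x⁶ + 62x⁵ + 18x⁴ + 20x³ + 10x² + 38x − 14.
Step 2: lead(8x⁷ + 18x⁶ + 62x⁵ + 18x⁴ + 20x³ + 10x² + 38x − 14) ÷ lead(D) = 8x⁷ ÷ −x² = −8x⁵. Subtract (−8x⁵)·D = 8x⁷ + 16x⁶ + 56x⁵. Remainder: 2x⁶ + 6x⁵ + 18x⁴ + 20x³ + 10x² + 38x − 14.
Step 3: lead(2x⁶ + 6x⁵ + 18x⁴ + 20x³ + 10x² + 38x − 14) ÷ lead(D) = 2x⁶ ÷ −x² = −2x⁴. Subtract (−2x⁴)·D = 2x⁶ + 4x⁵ + 14x⁴. Remainder: 2x⁵ + 4x⁴ + 20x³ + 10x² + 38x − 14.
Step 4: lead(2x⁵ + 4x⁴ + 20x³ + 10x² + 38x − 14) ÷ lead(D) = 2x⁵ ÷ −x² = −2x³. Subtract (−2x³)·D = 2x⁵ + 4x⁴ + 14x³. Remainder: 6x³ + 10x² + 38x − 14.
Step 5: lead(6x³ + 10x² + 38x − 14) ÷ lead(D) = 6x³ ÷ −x² = −6x. Subtract (−6x)·D = 6x³ + 12x² + 42x. Remainder: −2x² − 4x − 14.
Step 6: lead(−2x² − 4x − 14) ÷ lead(D) = −2x² ÷ −x² = 2. Subtract (2)·D = −2x² − 4x − 14. Remainder: 0.

Q = [-4, -8, -2, -2, 0, -6, 2]; R = [0]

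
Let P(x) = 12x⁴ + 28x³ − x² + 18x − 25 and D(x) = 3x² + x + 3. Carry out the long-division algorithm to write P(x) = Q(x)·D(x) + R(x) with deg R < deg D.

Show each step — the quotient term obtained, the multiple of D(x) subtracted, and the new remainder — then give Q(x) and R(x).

Step 1: lead(12x⁴ + 28x³ − x² + 18x − 25) ÷ lead(D) = 12x⁴ ÷ 3x² = 4x². Subtract (4x²)·D = 12x⁴ + 4x³ + 12x². Remainder: 24x³ − 13x² + 18x − 25.
Step 2: lead(24x³ − 13x² + 18x − 25) ÷ lead(D) = 24x³ ÷ 3x² = 8x. Subtract (8x)·D = 24x³ + 8x² + 24x. Remainder: −21x² − 6x − 25.
Step 3: lead(−21x² − 6x − 25) ÷ lead(D) = −21x² ÷ 3x² = −7. Subtract (−7)·D = −21x² − 7x − 21. Remainder: x − 4.

Q(x) = 4x² + 8x − 7; R(x) = x − 4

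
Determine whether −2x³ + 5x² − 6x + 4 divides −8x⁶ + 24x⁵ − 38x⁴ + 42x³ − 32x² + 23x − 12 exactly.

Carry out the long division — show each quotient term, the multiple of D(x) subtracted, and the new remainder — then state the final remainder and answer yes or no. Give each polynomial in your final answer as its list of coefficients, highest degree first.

R = [-2, 3, -4], so D(x) is not a factor of P(x). no

Step 1: lead(−8x⁶ + 24x⁵ − 38x⁴ + 42x³ − 32x² + 23x − 12) ÷ lead(D) = −8x⁶ ÷ −2x³ = 4x³. Subtract (4x³)·D = −8x⁶ + 20x⁵ − 24x⁴ + 16x³. Remainder: 4x⁵ − 14x⁴ + 26x³ − 32x² + 23x − 12.
Step 2: lead(4x⁵ − 14x⁴ + 26x³ − 32x² + 23x − 12) ÷ lead(D) = 4x⁵ ÷ −2x³ = −2x². Subtract (−2x²)·D = 4x⁵ − 10x⁴ + 12x³ − 8x². Remainder: −4x⁴ + 14x³ − 24x² + 23x − 12.
Step 3: lead(−4x⁴ + 14x³ − 24x² + 23x − 12) ÷ lead(D) = −4x⁴ ÷ −2x³ = 2x. Subtract (2x)·D = −4x⁴ + 10x³ − 12x² + 8x. Remainder: 4x³ − 12x² + 15x − 12.
Step 4: lead(4x³ − 12x² + 15x − 12) ÷ lead(D) = 4x³ ÷ −2x³ = −2. Subtract (−2)·D = 4x³ − 10x² + 12x − 8. Remainder: −2x² + 3x − 4.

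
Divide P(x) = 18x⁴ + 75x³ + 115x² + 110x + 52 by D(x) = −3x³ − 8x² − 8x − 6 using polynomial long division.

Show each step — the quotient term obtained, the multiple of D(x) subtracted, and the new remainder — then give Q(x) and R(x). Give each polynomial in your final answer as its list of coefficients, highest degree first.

Step 1: lead(18x⁴ + 75x³ + 115x² + 110x + 52) ÷ lead(D) = 18x⁴ ÷ −3x³ = −6x. Subtract (−6x)·D = 18x⁴ + 48x³ + 48x² + 36x. Remainder: 27x³ + 67x² + 74x + 52.
Step 2: lead(27x³ + 67x² + 74x + 52) ÷ lead(D) = 27x³ ÷ −3x³ = −9. Subtract (−9)·D = 27x³ + 72x² + 72x + 54. Remainder: −5x² + 2x − 2.

Q = [-6, -9]; R = [-5, 2, -2]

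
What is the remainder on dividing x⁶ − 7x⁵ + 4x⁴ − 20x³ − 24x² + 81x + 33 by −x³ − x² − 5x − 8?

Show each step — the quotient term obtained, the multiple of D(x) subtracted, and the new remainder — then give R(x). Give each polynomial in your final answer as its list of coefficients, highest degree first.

R = [-7]

Step 1: lead(x⁶ − 7x⁵ + 4x⁴ − 20x³ − 24x² + 81x + 33) ÷ lead(D) = x⁶ ÷ −x³ = −x³. Subtract (−x³)·D = x⁶ + x⁵ + 5x⁴ + 8x³. Remainder: −8x⁵ − x⁴ − 28x³ − 24x² + 81x + 33.
Step 2: lead(−8x⁵ − x⁴ − 28x³ − 24x² + 81x + 33) ÷ lead(D) = −8x⁵ ÷ −x³ = 8x². Subtract (8x²)·D = −8x⁵ − 8x⁴ − 40x³ − 64x². Remainder: 7x⁴ + 12x³ + 40x² + 81x + 33.
Step 3: lead(7x⁴ + 12x³ + 40x² + 81x + 33) ÷ lead(D) = 7x⁴ ÷ −x³ = −7x. Subtract (−7x)·D = 7x⁴ + 7x³ + 35x² + 56x. Remainder: 5x³ + 5x² + 25x + 33.
Step 4: lead(5x³ + 5x² + 25x + 33) ÷ lead(D) = 5x³ ÷ −x³ = −5. Subtract (−5)·D = 5x³ + 5x² + 25x + 40. Remainder: −7.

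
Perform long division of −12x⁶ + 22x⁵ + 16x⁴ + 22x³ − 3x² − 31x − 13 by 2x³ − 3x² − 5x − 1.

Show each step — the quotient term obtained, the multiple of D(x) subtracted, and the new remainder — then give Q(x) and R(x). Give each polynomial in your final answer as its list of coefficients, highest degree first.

Q = [-6, 2, -4, 7]; R = [-6]

Step 1: lead(−12x⁶ + 22x⁵ + 16x⁴ + 22x³ − 3x² − 31x − 13) ÷ lead(D) = −12x⁶ ÷ 2x³ = −6x³. Subtract (−6x³)·D = −12x⁶ + 18x⁵ + 30x⁴ + 6x³. Remainder: 4x⁵ − 14x⁴ + 16x³ − 3x² − 31x − 13.
Step 2: lead(4x⁵ − 14x⁴ + 16x³ − 3x² − 31x − 13) ÷ lead(D) = 4x⁵ ÷ 2x³ = 2x². Subtract (2x²)·D = 4x⁵ − 6x⁴ − 10x³ − 2x². Remainder: −8x⁴ + 26x³ − x² − 31x − 13.
Step 3: lead(−8x⁴ + 26x³ − x² − 31x − 13) ÷ lead(D) = −8x⁴ ÷ 2x³ = −4x. Subtract (−4x)·D = −8x⁴ + 12x³ + 20x² + 4x. Remainder: 14x³ − 21x² − 35x − 13.
Step 4: lead(14x³ − 21x² − 35x − 13) ÷ lead(D) = 14x³ ÷ 2x³ = 7. Subtract (7)·D = 14x³ − 21x² − 35x − 7. Remainder: −6.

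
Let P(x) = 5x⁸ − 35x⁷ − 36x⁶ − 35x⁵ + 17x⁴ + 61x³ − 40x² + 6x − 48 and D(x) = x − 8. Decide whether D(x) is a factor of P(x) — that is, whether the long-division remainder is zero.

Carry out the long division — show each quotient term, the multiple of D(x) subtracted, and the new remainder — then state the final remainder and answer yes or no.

Step 1: lead(5x⁸ − 35x⁷ − 36x⁶ − 35x⁵ + 17x⁴ + 61x³ − 40x² + 6x − 48) ÷ lead(D) = 5x⁸ ÷ x = 5x⁷. Subtract (5x⁷)·D = 5x⁸ − 40x⁷. Remainder: 5x⁷ − 36x⁶ − 35x⁵ + 17x⁴ + 61x³ − 40x² + 6x − 48.
Step 2: lead(5x⁷ − 36x⁶ − 35x⁵ + 17x⁴ + 61x³ − 40x² + 6x − 48) ÷ lead(D) = 5x⁷ ÷ x = 5x⁶. Subtract (5x⁶)·D = 5x⁷ − 40x⁶. Remainder: 4x⁶ − 35x⁵ + 17x⁴ + 61x³ − 40x² + 6x − 48.
Step 3: lead(4x⁶ − 35x⁵ + 17x⁴ + 61x³ − 40x² + 6x − 48) ÷ lead(D) = 4x⁶ ÷ x = 4x⁵. Subtract (4x⁵)·D = 4x⁶ − 32x⁵. Remainder: −3x⁵ + 17x⁴ + 61x³ − 40x² + 6x − 48.
Step 4: lead(−3x⁵ + 17x⁴ + 61x³ − 40x² + 6x − 48) ÷ lead(D) = −3x⁵ ÷ x = −3x⁴. Subtract (−3x⁴)·D = −3x⁵ + 24x⁴. Remainder: −7x⁴ + 61x³ − 40x² + 6x − 48.
Step 5: lead(−7x⁴ + 61x³ − 40x² + 6x − 48) ÷ lead(D) = −7x⁴ ÷ x = −7x³. Subtract (−7x³)·D = −7x⁴ + 56x³. Remainder: 5x³ − 40x² + 6x − 48.
Step 6: lead(5x³ − 40x² + 6x − 48) ÷ lead(D) = 5x³ ÷ x = 5x². Subtract (5x²)·D = 5x³ − 40x². Remainder: 6x − 48.
Step 7: lead(6x − 48) ÷ lead(D) = 6x ÷ x = 6. Subtract (6)·D = 6x − 48. Remainder: 0.

R(x) = 0, so D(x) is a factor of P(x). yes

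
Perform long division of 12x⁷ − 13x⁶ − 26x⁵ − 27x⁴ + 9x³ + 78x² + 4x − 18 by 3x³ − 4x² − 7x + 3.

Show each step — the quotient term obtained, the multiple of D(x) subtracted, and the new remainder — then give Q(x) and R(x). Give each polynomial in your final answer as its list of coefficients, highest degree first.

Step 1: lead(12x⁷ − 13x⁶ − 26x⁵ − 27x⁴ + 9x³ + 78x² + 4x − 18) ÷ lead(D) = 12x⁷ ÷ 3x³ = 4x⁴. Subtract (4x⁴)·D = 12x⁷ − 16x⁶ − 28x⁵ + 12x⁴. Remainder: 3x⁶ + 2x⁵ − 39x⁴ + 9x³ + 78x² + 4x − 18.
Step 2: lead(3x⁶ + 2x⁵ − 39x⁴ + 9x³ + 78x² + 4x − 18) ÷ lead(D) = 3x⁶ ÷ 3x³ = x³. Subtract (x³)·D = 3x⁶ − 4x⁵ − 7x⁴ + 3x³. Remainder: 6x⁵ − 32x⁴ + 6x³ + 78x² + 4x − 18.
Step 3: lead(6x⁵ − 32x⁴ + 6x³ + 78x² + 4x − 18) ÷ lead(D) = 6x⁵ ÷ 3x³ = 2x². Subtract (2x²)·D = 6x⁵ − 8x⁴ − 14x³ + 6x². Remainder: −24x⁴ + 20x³ + 72x² + 4x − 18.
Step 4: lead(−24x⁴ + 20x³ + 72x² + 4x − 18) ÷ lead(D) = −24x⁴ ÷ 3x³ = −8x. Subtract (−8x)·D = −24x⁴ + 32x³ + 56x² − 24x. Remainder: −12x³ + 16x² + 28x − 18.
Step 5: lead(−12x³ + 16x² + 28x − 18) ÷ lead(D) = −12x³ ÷ 3x³ = −4. Subtract (−4)·D = −12x³ + 16x² + 28x − 12. Remainder: −6.

Q = [4, 1, 2, -8, -4]; R = [-6]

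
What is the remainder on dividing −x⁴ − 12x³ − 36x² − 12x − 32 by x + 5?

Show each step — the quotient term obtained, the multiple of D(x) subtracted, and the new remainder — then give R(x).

Step 1: lead(−x⁴ − 12x³ − 36x² − 12x − 32) ÷ lead(D) = −x⁴ ÷ x = −x³. Subtract (−x³)·D = −x⁴ − 5x³. Remainder: −7x³ − 36x² − 12x − 32.
Step 2: lead(−7x³ − 36x² − 12x − 32) ÷ lead(D) = −7x³ ÷ x = −7x². Subtract (−7x²)·D = −7x³ − 35x². Remainder: −x² − 12x − 32.
Step 3: lead(−x² − 12x − 32) ÷ lead(D) = −x² ÷ x = −x. Subtract (−x)·D = −x² − 5x. Remainder: −7x − 32.
Step 4: lead(−7x − 32) ÷ lead(D) = −7x ÷ x = −7. Subtract (−7)·D = −7x − 35. Remainder: 3.

R(x) = 3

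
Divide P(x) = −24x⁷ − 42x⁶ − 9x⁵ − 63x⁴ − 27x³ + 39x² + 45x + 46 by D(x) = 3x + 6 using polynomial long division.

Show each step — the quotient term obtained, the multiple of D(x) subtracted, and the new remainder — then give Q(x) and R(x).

Step 1: lead(−24x⁷ − 42x⁶ − 9x⁵ − 63x⁴ − 27x³ + 39x² + 45x + 46) ÷ lead(D) = −24x⁷ ÷ 3x = −8x⁶. Subtract (−8x⁶)·D = −24x⁷ − 48x⁶. Remainder: 6x⁶ − 9x⁵ − 63x⁴ − 27x³ + 39x² + 45x + 46.
Step 2: lead(6x⁶ − 9x⁵ − 63x⁴ − 27x³ + 39x² + 45x + 46) ÷ lead(D) = 6x⁶ ÷ 3x = 2x⁵. Subtract (2x⁵)·D = 6x⁶ + 12x⁵. Remainder: −21x⁵ − 63x⁴ − 27x³ + 39x² + 45x + 46.
Step 3: lead(−21x⁵ − 63x⁴ − 27x³ + 39x² + 45x + 46) ÷ lead(D) = −21x⁵ ÷ 3x = −7x⁴. Subtract (−7x⁴)·D = −21x⁵ − 42x⁴. Remainder: −21x⁴ − 27x³ + 39x² + 45x + 46.
Step 4: lead(−21x⁴ − 27x³ + 39x² + 45x + 46) ÷ lead(D) = −21x⁴ ÷ 3x = −7x³. Subtract (−7x³)·D = −21x⁴ − 42x³. Remainder: 15x³ + 39x² + 45x + 46.
Step 5: lead(15x³ + 39x² + 45x + 46) ÷ lead(D) = 15x³ ÷ 3x = 5x². Subtract (5x²)·D = 15x³ + 30x². Remainder: 9x² + 45x + 46.
Step 6: lead(9x² + 45x + 46) ÷ lead(D) = 9x² ÷ 3x = 3x. Subtract (3x)·D = 9x² + 18x. Remainder: 27x + 46.
Step 7: lead(27x + 46) ÷ lead(D) = 27x ÷ 3x = 9. Subtract (9)·D = 27x + 54. Remainder: −8.

Q(x) = −8x⁶ + 2x⁵ − 7x⁴ − 7x³ + 5x² + 3x + 9; R(x) = −8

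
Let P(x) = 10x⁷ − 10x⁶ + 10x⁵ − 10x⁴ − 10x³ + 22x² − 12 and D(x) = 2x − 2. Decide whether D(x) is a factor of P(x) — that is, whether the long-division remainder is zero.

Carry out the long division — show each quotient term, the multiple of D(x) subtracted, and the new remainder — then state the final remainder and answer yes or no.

Step 1: lead(10x⁷ − 10x⁶ + 10x⁵ − 10x⁴ − 10x³ + 22x² − 12) ÷ lead(D) = 10x⁷ ÷ 2x = 5x⁶. Subtract (5x⁶)·D = 10x⁷ − 10x⁶. Remainder: 10x⁵ − 10x⁴ − 10x³ + 22x² − 12.
Step 2: lead(10x⁵ − 10x⁴ − 10x³ + 22x² − 12) ÷ lead(D) = 10x⁵ ÷ 2x = 5x⁴. Subtract (5x⁴)·D = 10x⁵ − 10x⁴. Remainder: −10x³ + 22x² − 12.
Step 3: lead(−10x³ + 22x² − 12) ÷ lead(D) = −10x³ ÷ 2x = −5x². Subtract (−5x²)·D = −10x³ + 10x². Remainder: 12x² − 12.
Step 4: lead(12x² − 12) ÷ lead(D) = 12x² ÷ 2x = 6x. Subtract (6x)·D = 12x² − 12x. Remainder: 12x − 12.
Step 5: lead(12x − 12) ÷ lead(D) = 12x ÷ 2x = 6. Subtract (6)·D = 12x − 12. Remainder: 0.

R(x) = 0, so D(x) is a factor of P(x). yes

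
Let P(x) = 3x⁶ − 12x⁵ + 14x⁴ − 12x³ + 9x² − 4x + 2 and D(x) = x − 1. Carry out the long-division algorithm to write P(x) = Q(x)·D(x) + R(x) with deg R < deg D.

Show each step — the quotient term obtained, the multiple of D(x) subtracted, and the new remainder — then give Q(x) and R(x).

Step 1: lead(3x⁶ − 12x⁵ + 14x⁴ − 12x³ + 9x² − 4x + 2) ÷ lead(D) = 3x⁶ ÷ x = 3x⁵. Subtract (3x⁵)·D = 3x⁶ − 3x⁵. Remainder: −9x⁵ + 14x⁴ − 12x³ + 9x² − 4x + 2.
Step 2: lead(−9x⁵ + 14x⁴ − 12x³ + 9x² − 4x + 2) ÷ lead(D) = −9x⁵ ÷ x = −9x⁴. Subtract (−9x⁴)·D = −9x⁵ + 9x⁴. Remainder: 5x⁴ − 12x³ + 9x² − 4x + 2.
Step 3: lead(5x⁴ − 12x³ + 9x² − 4x + 2) ÷ lead(D) = 5x⁴ ÷ x = 5x³. Subtract (5x³)·D = 5x⁴ − 5x³. Remainder: −7x³ + 9x² − 4x + 2.
Step 4: lead(−7x³ + 9x² − 4x + 2) ÷ lead(D) = −7x³ ÷ x = −7x². Subtract (−7x²)·D = −7x³ + 7x². Remainder: 2x² − 4x + 2.
Step 5: lead(2x² − 4x + 2) ÷ lead(D) = 2x² ÷ x = 2x. Subtract (2x)·D = 2x² − 2x. Remainder: −2x + 2.
Step 6: lead(−2x + 2) ÷ lead(D) = −2x ÷ x = −2. Subtract (−2)·D = −2x + 2. Remainder: 0.

Q(x) = 3x⁵ − 9x⁴ + 5x³ − 7x² + 2x − 2; R(x) = 0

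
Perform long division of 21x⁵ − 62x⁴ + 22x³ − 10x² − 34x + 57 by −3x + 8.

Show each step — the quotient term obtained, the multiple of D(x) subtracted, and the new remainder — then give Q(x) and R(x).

Q(x) = −7x⁴ + 2x³ − 2x² − 2x + 6; R(x) = 9

Step 1: lead(21x⁵ − 62x⁴ + 22x³ − 10x² − 34x + 57) ÷ lead(D) = 21x⁵ ÷ −3x = −7x⁴. Subtract (−7x⁴)·D = 21x⁵ − 56x⁴. Remainder: −6x⁴ + 22x³ − 10x² − 34x + 57.
Step 2: lead(−6x⁴ + 22x³ − 10x² − 34x + 57) ÷ lead(D) = −6x⁴ ÷ −3x = 2x³. Subtract (2x³)·D = −6x⁴ + 16x³. Remainder: 6x³ − 10x² − 34x + 57.
Step 3: lead(6x³ − 10x² − 34x + 57) ÷ lead(D) = 6x³ ÷ −3x = −2x². Subtract (−2x²)·D = 6x³ − 16x². Remainder: 6x² − 34x + 57.
Step 4: lead(6x² − 34x + 57) ÷ lead(D) = 6x² ÷ −3x = −2x. Subtract (−2x)·D = 6x² − 16x. Remainder: −18x + 57.
Step 5: lead(−18x + 57) ÷ lead(D) = −18x ÷ −3x = 6. Subtract (6)·D = −18x + 48. Remainder: 9.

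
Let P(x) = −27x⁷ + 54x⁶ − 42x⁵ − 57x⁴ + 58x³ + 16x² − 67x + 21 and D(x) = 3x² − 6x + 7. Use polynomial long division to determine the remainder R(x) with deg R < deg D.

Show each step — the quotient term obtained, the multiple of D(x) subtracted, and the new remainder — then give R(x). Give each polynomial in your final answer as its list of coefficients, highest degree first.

R = [0]

Step 1: lead(−27x⁷ + 54x⁶ − 42x⁵ − 57x⁴ + 58x³ + 16x² − 67x + 21) ÷ lead(D) = −27x⁷ ÷ 3x² = −9x⁵. Subtract (−9x⁵)·D = −27x⁷ + 54x⁶ − 63x⁵. Remainder: 21x⁵ − 57x⁴ + 58x³ + 16x² − 67x + 21.
Step 2: lead(21x⁵ − 57x⁴ + 58x³ + 16x² − 67x + 21) ÷ lead(D) = 21x⁵ ÷ 3x² = 7x³. Subtract (7x³)·D = 21x⁵ − 42x⁴ + 49x³. Remainder: −15x⁴ + 9x³ + 16x² − 67x + 21.
Step 3: lead(−15x⁴ + 9x³ + 16x² − 67x + 21) ÷ lead(D) = −15x⁴ ÷ 3x² = −5x². Subtract (−5x²)·D = −15x⁴ + 30x³ − 35x². Remainder: −21x³ + 51x² − 67x + 21.
Step 4: lead(−21x³ + 51x² − 67x + 21) ÷ lead(D) = −21x³ ÷ 3x² = −7x. Subtract (−7x)·D = −21x³ + 42x² − 49x. Remainder: 9x² − 18x + 21.
Step 5: lead(9x² − 18x + 21) ÷ lead(D) = 9x² ÷ 3x² = 3. Subtract (3)·D = 9x² − 18x + 21. Remainder: 0.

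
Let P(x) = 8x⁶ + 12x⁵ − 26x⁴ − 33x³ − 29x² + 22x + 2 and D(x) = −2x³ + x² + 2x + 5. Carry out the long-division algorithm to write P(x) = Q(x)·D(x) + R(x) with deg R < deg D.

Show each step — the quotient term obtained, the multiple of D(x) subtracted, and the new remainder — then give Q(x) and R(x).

Q(x) = −4x³ − 8x² + 5x + 1; R(x) = −5x − 3

Step 1: lead(8x⁶ + 12x⁵ − 26x⁴ − 33x³ − 29x² + 22x + 2) ÷ lead(D) = 8x⁶ ÷ −2x³ = −4x³. Subtract (−4x³)·D = 8x⁶ − 4x⁵ − 8x⁴ − 20x³. Remainder: 16x⁵ − 18x⁴ − 13x³ − 29x² + 22x + 2.
Step 2: lead(16x⁵ − 18x⁴ − 13x³ − 29x² + 22x + 2) ÷ lead(D) = 16x⁵ ÷ −2x³ = −8x². Subtract (−8x²)·D = 16x⁵ − 8x⁴ − 16x³ − 40x². Remainder: −10x⁴ + 3x³ + 11x² + 22x + 2.
Step 3: lead(−10x⁴ + 3x³ + 11x² + 22x + 2) ÷ lead(D) = −10x⁴ ÷ −2x³ = 5x. Subtract (5x)·D = −10x⁴ + 5x³ + 10x² + 25x. Remainder: −2x³ + x² − 3x + 2.
Step 4: lead(−2x³ + x² − 3x + 2) ÷ lead(D) = −2x³ ÷ −2x³ = 1. Subtract (1)·D = −2x³ + x² + 2x + 5. Remainder: −5x − 3.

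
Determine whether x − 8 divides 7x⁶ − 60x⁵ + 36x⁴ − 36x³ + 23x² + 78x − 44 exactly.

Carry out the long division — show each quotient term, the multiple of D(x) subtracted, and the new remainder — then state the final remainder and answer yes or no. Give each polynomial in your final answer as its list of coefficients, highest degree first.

Step 1: lead(7x⁶ − 60x⁵ + 36x⁴ − 36x³ + 23x² + 78x − 44) ÷ lead(D) = 7x⁶ ÷ x = 7x⁵. Subtract (7x⁵)·D = 7x⁶ − 56x⁵. Remainder: −4x⁵ + 36x⁴ − 36x³ + 23x² + 78x − 44.
Step 2: lead(−4x⁵ + 36x⁴ − 36x³ + 23x² + 78x − 44) ÷ lead(D) = −4x⁵ ÷ x = −4x⁴. Subtract (−4x⁴)·D = −4x⁵ + 32x⁴. Remainder: 4x⁴ − 36x³ + 23x² + 78x − 44.
Step 3: lead(4x⁴ − 36x³ + 23x² + 78x − 44) ÷ lead(D) = 4x⁴ ÷ x = 4x³. Subtract (4x³)·D = 4x⁴ − 32x³. Remainder: −4x³ + 23x² + 78x − 44.
Step 4: lead(−4x³ + 23x² + 78x − 44) ÷ lead(D) = −4x³ ÷ x = −4x². Subtract (−4x²)·D = −4x³ + 32x². Remainder: −9x² + 78x − 44.
Step 5: lead(−9x² + 78x − 44) ÷ lead(D) = −9x² ÷ x = −9x. Subtract (−9x)·D = −9x² + 72x. Remainder: 6x − 44.
Step 6: lead(6x − 44) ÷ lead(D) = 6x ÷ x = 6. Subtract (6)·D = 6x − 48. Remainder: 4.

R = [4], so D(x) is not a factor of P(x). no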